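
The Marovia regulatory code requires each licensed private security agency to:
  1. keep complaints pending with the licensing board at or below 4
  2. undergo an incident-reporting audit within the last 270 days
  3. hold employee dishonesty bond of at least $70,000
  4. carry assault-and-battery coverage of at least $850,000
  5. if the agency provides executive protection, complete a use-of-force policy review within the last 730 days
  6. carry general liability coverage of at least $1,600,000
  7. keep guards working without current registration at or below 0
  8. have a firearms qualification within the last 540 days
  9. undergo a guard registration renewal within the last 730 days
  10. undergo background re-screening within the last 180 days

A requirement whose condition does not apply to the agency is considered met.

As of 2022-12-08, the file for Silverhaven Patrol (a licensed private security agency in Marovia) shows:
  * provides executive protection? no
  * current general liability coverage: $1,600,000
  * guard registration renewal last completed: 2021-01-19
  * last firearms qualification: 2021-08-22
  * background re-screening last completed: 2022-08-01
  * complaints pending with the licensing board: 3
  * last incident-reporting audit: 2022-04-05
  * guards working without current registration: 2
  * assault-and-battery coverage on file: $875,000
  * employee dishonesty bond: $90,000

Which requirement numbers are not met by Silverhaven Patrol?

1. complaints pending with the licensing board 3 ≤ 4 → met
2. incident-reporting audit 247 days ago vs limit 270 → met
3. employee dishonesty bond $90,000 ≥ $70,000 → met
4. assault-and-battery coverage $875,000 ≥ $850,000 → met
5. condition 'provides executive protection' does not hold → requirement n/a → met
6. general liability coverage $1,600,000 ≥ $1,600,000 → met
7. guards working without current registration 2 > 0 → not met
8. firearms qualification 473 days ago vs limit 540 → met
9. guard registration renewal 688 days ago vs limit 730 → met
10. background re-screening 129 days ago vs limit 180 → met
Not met: 7

7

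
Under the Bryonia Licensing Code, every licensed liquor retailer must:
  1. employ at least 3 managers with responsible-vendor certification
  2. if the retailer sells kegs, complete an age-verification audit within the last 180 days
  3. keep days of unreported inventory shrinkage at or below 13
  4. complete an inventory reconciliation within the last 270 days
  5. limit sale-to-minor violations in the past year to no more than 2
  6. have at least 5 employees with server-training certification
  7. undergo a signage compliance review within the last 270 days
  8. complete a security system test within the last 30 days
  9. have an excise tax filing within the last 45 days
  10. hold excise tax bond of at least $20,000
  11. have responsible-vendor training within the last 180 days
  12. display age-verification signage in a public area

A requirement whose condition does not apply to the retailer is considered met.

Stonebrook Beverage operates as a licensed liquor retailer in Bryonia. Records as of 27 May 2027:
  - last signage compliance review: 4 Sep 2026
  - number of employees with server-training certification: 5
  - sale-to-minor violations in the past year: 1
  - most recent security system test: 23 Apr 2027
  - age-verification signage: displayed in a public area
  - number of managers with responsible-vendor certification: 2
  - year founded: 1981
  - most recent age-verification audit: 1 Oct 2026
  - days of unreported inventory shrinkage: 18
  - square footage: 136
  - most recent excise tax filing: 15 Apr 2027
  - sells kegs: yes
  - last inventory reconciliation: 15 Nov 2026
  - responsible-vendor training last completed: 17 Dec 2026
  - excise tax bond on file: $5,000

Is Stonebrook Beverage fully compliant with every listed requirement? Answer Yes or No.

No

1. managers with responsible-vendor certification 2 < 3 → not met
2. condition 'sells kegs' holds; age-verification audit 238 days ago vs limit 180 → not met
3. days of unreported inventory shrinkage 18 > 13 → not met
4. inventory reconciliation 193 days ago vs limit 270 → met
5. sale-to-minor violations in the past year 1 ≤ 2 → met
6. employees with server-training certification 5 ≥ 5 → met
7. signage compliance review 265 days ago vs limit 270 → met
8. security system test 34 days ago vs limit 30 → not met
9. excise tax filing 42 days ago vs limit 45 → met
10. excise tax bond $5,000 < $20,000 → not met
11. responsible-vendor training 161 days ago vs limit 180 → met
12. age-verification signage present → met
Not met: 1, 2, 3, 8, 10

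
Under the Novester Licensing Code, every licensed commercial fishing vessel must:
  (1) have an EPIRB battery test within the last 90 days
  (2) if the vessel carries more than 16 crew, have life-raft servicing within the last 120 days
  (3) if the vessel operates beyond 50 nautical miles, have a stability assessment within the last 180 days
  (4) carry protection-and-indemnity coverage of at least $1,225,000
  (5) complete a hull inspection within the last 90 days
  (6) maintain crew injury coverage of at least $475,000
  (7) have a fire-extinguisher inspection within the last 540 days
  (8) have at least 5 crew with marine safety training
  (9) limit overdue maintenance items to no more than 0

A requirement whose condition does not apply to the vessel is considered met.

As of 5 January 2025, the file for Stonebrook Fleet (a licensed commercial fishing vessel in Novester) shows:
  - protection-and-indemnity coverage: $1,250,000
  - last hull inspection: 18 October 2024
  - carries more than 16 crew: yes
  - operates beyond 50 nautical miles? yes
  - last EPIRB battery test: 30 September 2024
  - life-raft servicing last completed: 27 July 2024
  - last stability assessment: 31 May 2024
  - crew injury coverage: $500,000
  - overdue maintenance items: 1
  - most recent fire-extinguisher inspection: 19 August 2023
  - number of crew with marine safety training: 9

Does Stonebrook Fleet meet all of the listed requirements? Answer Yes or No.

1. EPIRB battery test 97 days ago vs limit 90 → not met
2. condition 'carries more than 16 crew' holds; life-raft servicing 162 days ago vs limit 120 → not met
3. condition 'operates beyond 50 nautical miles' holds; stability assessment 219 days ago vs limit 180 → not met
4. protection-and-indemnity coverage $1,250,000 ≥ $1,225,000 → met
5. hull inspection 79 days ago vs limit 90 → met
6. crew injury coverage $500,000 ≥ $475,000 → met
7. fire-extinguisher inspection 505 days ago vs limit 540 → met
8. crew with marine safety training 9 ≥ 5 → met
9. overdue maintenance items 1 > 0 → not met
Not met: 1, 2, 3, 9

No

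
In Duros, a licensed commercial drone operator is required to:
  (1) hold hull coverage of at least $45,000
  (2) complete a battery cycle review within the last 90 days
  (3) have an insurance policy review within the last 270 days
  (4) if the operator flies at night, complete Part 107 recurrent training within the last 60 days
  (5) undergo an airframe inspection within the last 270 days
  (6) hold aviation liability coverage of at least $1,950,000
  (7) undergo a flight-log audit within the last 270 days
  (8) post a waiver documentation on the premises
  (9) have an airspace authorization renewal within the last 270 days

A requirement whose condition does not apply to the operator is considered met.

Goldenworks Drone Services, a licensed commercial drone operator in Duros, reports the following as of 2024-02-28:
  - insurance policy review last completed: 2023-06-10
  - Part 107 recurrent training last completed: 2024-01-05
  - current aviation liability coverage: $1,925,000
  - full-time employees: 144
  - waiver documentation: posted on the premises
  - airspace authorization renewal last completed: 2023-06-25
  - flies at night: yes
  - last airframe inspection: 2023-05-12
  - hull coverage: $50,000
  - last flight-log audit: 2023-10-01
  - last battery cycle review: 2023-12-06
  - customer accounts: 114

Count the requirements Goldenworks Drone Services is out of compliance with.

1. hull coverage $50,000 ≥ $45,000 → met
2. battery cycle review 84 days ago vs limit 90 → met
3. insurance policy review 263 days ago vs limit 270 → met
4. condition 'flies at night' holds; Part 107 recurrent training 54 days ago vs limit 60 → met
5. airframe inspection 292 days ago vs limit 270 → not met
6. aviation liability coverage $1,925,000 < $1,950,000 → not met
7. flight-log audit 150 days ago vs limit 270 → met
8. waiver documentation present → met
9. airspace authorization renewal 248 days ago vs limit 270 → met
Not met: 2 of 9

2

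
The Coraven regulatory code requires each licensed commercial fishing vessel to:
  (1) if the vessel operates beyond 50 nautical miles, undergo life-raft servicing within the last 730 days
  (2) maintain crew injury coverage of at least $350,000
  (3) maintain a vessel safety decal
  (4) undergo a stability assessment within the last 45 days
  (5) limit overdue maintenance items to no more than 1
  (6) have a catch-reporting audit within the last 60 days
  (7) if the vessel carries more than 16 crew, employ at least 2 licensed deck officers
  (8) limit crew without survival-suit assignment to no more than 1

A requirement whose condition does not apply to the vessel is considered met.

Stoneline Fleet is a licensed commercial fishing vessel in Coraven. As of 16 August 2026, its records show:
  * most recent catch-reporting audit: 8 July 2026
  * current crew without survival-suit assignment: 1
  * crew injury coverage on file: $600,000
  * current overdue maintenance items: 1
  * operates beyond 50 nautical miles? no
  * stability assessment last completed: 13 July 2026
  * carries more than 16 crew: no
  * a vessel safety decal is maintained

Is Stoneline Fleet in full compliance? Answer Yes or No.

1. condition 'operates beyond 50 nautical miles' does not hold → requirement n/a → met
2. crew injury coverage $600,000 ≥ $350,000 → met
3. vessel safety decal present → met
4. stability assessment 34 days ago vs limit 45 → met
5. overdue maintenance items 1 ≤ 1 → met
6. catch-reporting audit 39 days ago vs limit 60 → met
7. condition 'carries more than 16 crew' does not hold → requirement n/a → met
8. crew without survival-suit assignment 1 ≤ 1 → met
All met.

Yes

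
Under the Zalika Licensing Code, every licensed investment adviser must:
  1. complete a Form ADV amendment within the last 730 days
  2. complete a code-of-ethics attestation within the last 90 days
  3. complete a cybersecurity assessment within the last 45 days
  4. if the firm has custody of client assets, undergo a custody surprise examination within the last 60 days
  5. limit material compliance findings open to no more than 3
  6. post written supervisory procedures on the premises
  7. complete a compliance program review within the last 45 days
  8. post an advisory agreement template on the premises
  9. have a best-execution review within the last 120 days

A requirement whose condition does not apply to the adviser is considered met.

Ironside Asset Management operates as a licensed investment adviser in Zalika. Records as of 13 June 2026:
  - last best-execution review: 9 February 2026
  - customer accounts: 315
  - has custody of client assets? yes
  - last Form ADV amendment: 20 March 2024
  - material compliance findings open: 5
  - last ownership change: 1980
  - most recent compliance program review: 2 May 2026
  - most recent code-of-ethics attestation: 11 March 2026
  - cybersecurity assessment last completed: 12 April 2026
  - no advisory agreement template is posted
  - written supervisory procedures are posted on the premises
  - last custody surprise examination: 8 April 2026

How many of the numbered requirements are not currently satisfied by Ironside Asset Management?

7

1. Form ADV amendment 815 days ago vs limit 730 → not met
2. code-of-ethics attestation 94 days ago vs limit 90 → not met
3. cybersecurity assessment 62 days ago vs limit 45 → not met
4. condition 'has custody of client assets' holds; custody surprise examination 66 days ago vs limit 60 → not met
5. material compliance findings open 5 > 3 → not met
6. written supervisory procedures present → met
7. compliance program review 42 days ago vs limit 45 → met
8. advisory agreement template absent → not met
9. best-execution review 124 days ago vs limit 120 → not met
Not met: 7 of 9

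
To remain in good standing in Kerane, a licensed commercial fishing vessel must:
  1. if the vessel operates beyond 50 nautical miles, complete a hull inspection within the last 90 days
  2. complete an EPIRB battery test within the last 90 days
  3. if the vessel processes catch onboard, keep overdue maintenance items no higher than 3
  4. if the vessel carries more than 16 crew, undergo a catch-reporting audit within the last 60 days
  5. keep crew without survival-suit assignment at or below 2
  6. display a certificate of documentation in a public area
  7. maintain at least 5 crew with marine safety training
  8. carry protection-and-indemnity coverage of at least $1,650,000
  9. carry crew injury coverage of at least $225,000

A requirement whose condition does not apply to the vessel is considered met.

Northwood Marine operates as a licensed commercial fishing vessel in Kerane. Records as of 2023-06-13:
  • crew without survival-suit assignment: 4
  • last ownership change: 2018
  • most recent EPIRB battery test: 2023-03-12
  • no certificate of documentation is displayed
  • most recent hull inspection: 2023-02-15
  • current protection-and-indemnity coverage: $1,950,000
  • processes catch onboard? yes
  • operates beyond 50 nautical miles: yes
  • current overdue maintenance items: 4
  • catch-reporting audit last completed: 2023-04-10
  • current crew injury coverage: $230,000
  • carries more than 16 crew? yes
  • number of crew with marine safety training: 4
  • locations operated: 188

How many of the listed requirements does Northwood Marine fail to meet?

7

1. condition 'operates beyond 50 nautical miles' holds; hull inspection 118 days ago vs limit 90 → not met
2. EPIRB battery test 93 days ago vs limit 90 → not met
3. condition 'processes catch onboard' holds; overdue maintenance items 4 > 3 → not met
4. condition 'carries more than 16 crew' holds; catch-reporting audit 64 days ago vs limit 60 → not met
5. crew without survival-suit assignment 4 > 2 → not met
6. certificate of documentation absent → not met
7. crew with marine safety training 4 < 5 → not met
8. protection-and-indemnity coverage $1,950,000 ≥ $1,650,000 → met
9. crew injury coverage $230,000 ≥ $225,000 → met
Not met: 7 of 9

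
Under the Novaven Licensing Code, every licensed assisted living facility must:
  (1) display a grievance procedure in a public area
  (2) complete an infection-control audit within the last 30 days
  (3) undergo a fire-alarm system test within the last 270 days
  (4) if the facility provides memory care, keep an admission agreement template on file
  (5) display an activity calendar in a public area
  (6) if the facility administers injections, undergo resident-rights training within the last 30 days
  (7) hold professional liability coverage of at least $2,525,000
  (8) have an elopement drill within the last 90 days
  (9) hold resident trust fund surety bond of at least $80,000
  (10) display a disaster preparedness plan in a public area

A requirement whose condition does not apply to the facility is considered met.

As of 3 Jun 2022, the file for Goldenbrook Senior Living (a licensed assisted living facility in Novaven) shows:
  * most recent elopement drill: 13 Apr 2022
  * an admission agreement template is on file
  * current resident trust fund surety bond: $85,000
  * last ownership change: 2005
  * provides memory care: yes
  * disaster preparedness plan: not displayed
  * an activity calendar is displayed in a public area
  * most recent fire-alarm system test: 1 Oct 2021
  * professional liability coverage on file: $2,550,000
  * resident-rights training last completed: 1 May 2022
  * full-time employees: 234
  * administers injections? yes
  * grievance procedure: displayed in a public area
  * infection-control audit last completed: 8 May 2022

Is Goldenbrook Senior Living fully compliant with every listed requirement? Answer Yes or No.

No

1. grievance procedure present → met
2. infection-control audit 26 days ago vs limit 30 → met
3. fire-alarm system test 245 days ago vs limit 270 → met
4. condition 'provides memory care' holds; admission agreement template present → met
5. activity calendar present → met
6. condition 'administers injections' holds; resident-rights training 33 days ago vs limit 30 → not met
7. professional liability coverage $2,550,000 ≥ $2,525,000 → met
8. elopement drill 51 days ago vs limit 90 → met
9. resident trust fund surety bond $85,000 ≥ $80,000 → met
10. disaster preparedness plan absent → not met
Not met: 6, 10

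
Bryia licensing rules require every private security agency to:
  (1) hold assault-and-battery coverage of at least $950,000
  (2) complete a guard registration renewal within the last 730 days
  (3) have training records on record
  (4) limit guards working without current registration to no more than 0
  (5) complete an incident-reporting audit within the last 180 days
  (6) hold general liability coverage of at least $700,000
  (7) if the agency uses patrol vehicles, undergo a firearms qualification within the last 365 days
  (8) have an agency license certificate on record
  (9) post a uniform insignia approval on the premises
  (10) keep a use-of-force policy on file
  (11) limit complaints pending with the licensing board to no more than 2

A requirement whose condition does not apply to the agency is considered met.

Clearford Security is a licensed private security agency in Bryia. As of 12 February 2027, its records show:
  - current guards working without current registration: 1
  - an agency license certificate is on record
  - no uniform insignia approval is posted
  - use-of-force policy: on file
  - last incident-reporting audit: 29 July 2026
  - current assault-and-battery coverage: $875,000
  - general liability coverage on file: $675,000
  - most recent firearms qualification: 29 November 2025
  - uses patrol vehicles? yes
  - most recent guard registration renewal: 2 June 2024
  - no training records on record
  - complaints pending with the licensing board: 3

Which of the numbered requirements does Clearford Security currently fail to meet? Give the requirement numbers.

1, 2, 3, 4, 5, 6, 7, 9, 11

1. assault-and-battery coverage $875,000 < $950,000 → not met
2. guard registration renewal 985 days ago vs limit 730 → not met
3. training records absent → not met
4. guards working without current registration 1 > 0 → not met
5. incident-reporting audit 198 days ago vs limit 180 → not met
6. general liability coverage $675,000 < $700,000 → not met
7. condition 'uses patrol vehicles' holds; firearms qualification 440 days ago vs limit 365 → not met
8. agency license certificate present → met
9. uniform insignia approval absent → not met
10. use-of-force policy present → met
11. complaints pending with the licensing board 3 > 2 → not met
Not met: 1, 2, 3, 4, 5, 6, 7, 9, 11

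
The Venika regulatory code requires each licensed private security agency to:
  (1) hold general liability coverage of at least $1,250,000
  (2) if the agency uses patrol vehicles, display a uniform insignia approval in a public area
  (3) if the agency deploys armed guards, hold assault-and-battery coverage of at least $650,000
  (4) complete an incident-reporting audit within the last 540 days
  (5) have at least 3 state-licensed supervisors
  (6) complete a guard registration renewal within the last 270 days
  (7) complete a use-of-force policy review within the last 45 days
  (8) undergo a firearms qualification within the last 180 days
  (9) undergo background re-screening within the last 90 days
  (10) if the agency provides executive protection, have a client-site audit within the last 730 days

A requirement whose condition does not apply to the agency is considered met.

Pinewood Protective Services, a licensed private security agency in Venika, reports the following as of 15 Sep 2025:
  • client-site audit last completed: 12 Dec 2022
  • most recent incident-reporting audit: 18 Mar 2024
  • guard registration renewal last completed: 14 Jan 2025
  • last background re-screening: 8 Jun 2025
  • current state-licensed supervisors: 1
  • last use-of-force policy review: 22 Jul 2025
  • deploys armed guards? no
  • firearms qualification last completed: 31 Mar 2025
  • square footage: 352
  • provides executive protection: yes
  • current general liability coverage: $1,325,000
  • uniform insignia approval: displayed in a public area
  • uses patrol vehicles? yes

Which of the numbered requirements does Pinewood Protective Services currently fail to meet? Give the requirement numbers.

4, 5, 7, 9, 10

1. general liability coverage $1,325,000 ≥ $1,250,000 → met
2. condition 'uses patrol vehicles' holds; uniform insignia approval present → met
3. condition 'deploys armed guards' does not hold → requirement n/a → met
4. incident-reporting audit 546 days ago vs limit 540 → not met
5. state-licensed supervisors 1 < 3 → not met
6. guard registration renewal 244 days ago vs limit 270 → met
7. use-of-force policy review 55 days ago vs limit 45 → not met
8. firearms qualification 168 days ago vs limit 180 → met
9. background re-screening 99 days ago vs limit 90 → not met
10. condition 'provides executive protection' holds; client-site audit 1008 days ago vs limit 730 → not met
Not met: 4, 5, 7, 9, 10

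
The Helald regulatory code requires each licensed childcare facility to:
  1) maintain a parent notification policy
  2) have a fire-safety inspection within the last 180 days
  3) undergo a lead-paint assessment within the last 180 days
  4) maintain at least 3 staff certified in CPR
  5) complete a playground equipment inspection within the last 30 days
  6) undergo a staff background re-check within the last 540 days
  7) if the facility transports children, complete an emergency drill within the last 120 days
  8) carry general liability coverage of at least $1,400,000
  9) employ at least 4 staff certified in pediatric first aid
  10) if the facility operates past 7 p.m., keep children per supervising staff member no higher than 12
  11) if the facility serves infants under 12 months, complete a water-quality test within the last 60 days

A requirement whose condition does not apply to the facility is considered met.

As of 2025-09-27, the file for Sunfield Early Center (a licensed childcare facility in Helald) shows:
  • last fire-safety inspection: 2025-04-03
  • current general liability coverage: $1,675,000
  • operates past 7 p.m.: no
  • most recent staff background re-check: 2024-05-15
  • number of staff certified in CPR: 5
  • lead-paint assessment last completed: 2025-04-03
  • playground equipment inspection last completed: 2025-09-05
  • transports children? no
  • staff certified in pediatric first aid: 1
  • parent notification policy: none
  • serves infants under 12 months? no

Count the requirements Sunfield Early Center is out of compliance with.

1. parent notification policy absent → not met
2. fire-safety inspection 177 days ago vs limit 180 → met
3. lead-paint assessment 177 days ago vs limit 180 → met
4. staff certified in CPR 5 ≥ 3 → met
5. playground equipment inspection 22 days ago vs limit 30 → met
6. staff background re-check 500 days ago vs limit 540 → met
7. condition 'transports children' does not hold → requirement n/a → met
8. general liability coverage $1,675,000 ≥ $1,400,000 → met
9. staff certified in pediatric first aid 1 < 4 → not met
10. condition 'operates past 7 p.m.' does not hold → requirement n/a → met
11. condition 'serves infants under 12 months' does not hold → requirement n/a → met
Not met: 2 of 11

2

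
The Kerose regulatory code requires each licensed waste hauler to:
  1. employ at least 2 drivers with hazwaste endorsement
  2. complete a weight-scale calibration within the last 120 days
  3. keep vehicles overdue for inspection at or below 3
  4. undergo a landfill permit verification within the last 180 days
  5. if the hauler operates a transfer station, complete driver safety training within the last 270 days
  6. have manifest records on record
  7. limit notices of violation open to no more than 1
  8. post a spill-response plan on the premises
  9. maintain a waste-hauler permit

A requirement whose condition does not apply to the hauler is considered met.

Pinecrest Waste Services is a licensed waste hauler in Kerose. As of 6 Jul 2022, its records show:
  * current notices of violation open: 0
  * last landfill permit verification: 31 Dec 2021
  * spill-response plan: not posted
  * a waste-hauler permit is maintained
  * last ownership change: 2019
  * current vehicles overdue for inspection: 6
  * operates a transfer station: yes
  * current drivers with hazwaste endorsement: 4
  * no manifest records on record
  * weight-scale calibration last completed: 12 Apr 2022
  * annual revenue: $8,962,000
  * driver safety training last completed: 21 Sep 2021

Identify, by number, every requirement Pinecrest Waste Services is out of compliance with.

1. drivers with hazwaste endorsement 4 ≥ 2 → met
2. weight-scale calibration 85 days ago vs limit 120 → met
3. vehicles overdue for inspection 6 > 3 → not met
4. landfill permit verification 187 days ago vs limit 180 → not met
5. condition 'operates a transfer station' holds; driver safety training 288 days ago vs limit 270 → not met
6. manifest records absent → not met
7. notices of violation open 0 ≤ 1 → met
8. spill-response plan absent → not met
9. waste-hauler permit present → met
Not met: 3, 4, 5, 6, 8

3, 4, 5, 6, 8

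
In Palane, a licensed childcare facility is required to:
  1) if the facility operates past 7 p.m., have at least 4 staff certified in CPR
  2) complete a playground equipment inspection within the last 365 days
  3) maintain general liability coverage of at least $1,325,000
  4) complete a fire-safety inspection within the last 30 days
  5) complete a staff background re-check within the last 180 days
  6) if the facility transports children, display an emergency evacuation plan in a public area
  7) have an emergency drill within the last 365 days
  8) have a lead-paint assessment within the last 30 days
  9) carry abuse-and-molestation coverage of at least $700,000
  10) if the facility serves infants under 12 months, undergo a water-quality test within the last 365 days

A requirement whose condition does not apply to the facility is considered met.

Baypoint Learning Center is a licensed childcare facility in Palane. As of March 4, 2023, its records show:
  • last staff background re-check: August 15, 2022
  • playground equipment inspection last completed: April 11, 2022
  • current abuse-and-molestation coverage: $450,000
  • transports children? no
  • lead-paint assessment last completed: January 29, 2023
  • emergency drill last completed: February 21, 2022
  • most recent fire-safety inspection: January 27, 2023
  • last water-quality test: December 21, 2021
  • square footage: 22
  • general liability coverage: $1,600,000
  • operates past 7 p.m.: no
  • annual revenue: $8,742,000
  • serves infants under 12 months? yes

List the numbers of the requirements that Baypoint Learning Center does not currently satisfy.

4, 5, 7, 8, 9, 10

1. condition 'operates past 7 p.m.' does not hold → requirement n/a → met
2. playground equipment inspection 327 days ago vs limit 365 → met
3. general liability coverage $1,600,000 ≥ $1,325,000 → met
4. fire-safety inspection 36 days ago vs limit 30 → not met
5. staff background re-check 201 days ago vs limit 180 → not met
6. condition 'transports children' does not hold → requirement n/a → met
7. emergency drill 376 days ago vs limit 365 → not met
8. lead-paint assessment 34 days ago vs limit 30 → not met
9. abuse-and-molestation coverage $450,000 < $700,000 → not met
10. condition 'serves infants under 12 months' holds; water-quality test 438 days ago vs limit 365 → not met
Not met: 4, 5, 7, 8, 9, 10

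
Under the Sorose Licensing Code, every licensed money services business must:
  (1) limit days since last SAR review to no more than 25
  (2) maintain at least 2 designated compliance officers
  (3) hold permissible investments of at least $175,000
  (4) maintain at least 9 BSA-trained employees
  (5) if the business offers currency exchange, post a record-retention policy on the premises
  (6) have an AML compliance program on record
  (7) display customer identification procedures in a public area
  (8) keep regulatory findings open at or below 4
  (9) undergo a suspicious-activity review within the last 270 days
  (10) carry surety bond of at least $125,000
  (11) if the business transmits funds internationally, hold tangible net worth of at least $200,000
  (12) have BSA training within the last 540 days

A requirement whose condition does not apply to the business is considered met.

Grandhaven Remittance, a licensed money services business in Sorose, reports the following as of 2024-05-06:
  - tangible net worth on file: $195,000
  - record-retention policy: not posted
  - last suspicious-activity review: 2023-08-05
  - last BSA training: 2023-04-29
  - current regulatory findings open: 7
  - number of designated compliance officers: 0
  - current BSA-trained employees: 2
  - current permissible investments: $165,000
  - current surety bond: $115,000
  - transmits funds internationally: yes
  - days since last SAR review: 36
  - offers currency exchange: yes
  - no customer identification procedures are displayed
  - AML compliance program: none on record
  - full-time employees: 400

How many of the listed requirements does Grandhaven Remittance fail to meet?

1. days since last SAR review 36 > 25 → not met
2. designated compliance officers 0 < 2 → not met
3. permissible investments $165,000 < $175,000 → not met
4. BSA-trained employees 2 < 9 → not met
5. condition 'offers currency exchange' holds; record-retention policy absent → not met
6. AML compliance program absent → not met
7. customer identification procedures absent → not met
8. regulatory findings open 7 > 4 → not met
9. suspicious-activity review 275 days ago vs limit 270 → not met
10. surety bond $115,000 < $125,000 → not met
11. condition 'transmits funds internationally' holds; tangible net worth $195,000 < $200,000 → not met
12. BSA training 373 days ago vs limit 540 → met
Not met: 11 of 12

11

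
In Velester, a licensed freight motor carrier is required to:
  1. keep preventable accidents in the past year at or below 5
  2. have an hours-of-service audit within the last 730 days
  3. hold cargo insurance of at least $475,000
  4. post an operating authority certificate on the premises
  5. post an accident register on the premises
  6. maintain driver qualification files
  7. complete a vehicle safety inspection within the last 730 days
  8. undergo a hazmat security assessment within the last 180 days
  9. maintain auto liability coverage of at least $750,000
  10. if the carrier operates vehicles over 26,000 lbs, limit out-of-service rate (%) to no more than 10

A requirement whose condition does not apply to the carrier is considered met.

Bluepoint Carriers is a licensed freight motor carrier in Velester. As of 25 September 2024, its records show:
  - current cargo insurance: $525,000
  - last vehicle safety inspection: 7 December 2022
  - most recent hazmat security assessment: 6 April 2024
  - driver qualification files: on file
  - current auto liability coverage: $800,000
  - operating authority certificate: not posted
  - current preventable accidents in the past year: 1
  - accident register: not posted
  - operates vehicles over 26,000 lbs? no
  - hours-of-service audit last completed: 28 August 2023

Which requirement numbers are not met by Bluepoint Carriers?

1. preventable accidents in the past year 1 ≤ 5 → met
2. hours-of-service audit 394 days ago vs limit 730 → met
3. cargo insurance $525,000 ≥ $475,000 → met
4. operating authority certificate absent → not met
5. accident register absent → not met
6. driver qualification files present → met
7. vehicle safety inspection 658 days ago vs limit 730 → met
8. hazmat security assessment 172 days ago vs limit 180 → met
9. auto liability coverage $800,000 ≥ $750,000 → met
10. condition 'operates vehicles over 26,000 lbs' does not hold → requirement n/a → met
Not met: 4, 5

4, 5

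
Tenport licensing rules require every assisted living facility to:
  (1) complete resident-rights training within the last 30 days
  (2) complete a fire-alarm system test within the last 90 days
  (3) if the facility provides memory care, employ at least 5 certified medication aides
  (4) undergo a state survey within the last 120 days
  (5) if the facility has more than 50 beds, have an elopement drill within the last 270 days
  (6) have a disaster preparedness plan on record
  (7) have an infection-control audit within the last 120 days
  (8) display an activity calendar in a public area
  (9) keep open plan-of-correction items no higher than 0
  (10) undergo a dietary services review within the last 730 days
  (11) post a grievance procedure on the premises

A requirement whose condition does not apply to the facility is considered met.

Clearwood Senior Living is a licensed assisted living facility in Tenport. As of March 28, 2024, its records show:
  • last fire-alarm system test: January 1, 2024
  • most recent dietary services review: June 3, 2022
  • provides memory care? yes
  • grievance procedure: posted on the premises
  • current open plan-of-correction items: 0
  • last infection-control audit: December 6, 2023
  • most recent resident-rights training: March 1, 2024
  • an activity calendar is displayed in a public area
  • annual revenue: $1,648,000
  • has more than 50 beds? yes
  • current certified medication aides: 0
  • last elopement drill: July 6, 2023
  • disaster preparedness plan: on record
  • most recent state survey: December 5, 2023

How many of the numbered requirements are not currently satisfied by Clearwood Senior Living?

1. resident-rights training 27 days ago vs limit 30 → met
2. fire-alarm system test 87 days ago vs limit 90 → met
3. condition 'provides memory care' holds; certified medication aides 0 < 5 → not met
4. state survey 114 days ago vs limit 120 → met
5. condition 'has more than 50 beds' holds; elopement drill 266 days ago vs limit 270 → met
6. disaster preparedness plan present → met
7. infection-control audit 113 days ago vs limit 120 → met
8. activity calendar present → met
9. open plan-of-correction items 0 ≤ 0 → met
10. dietary services review 664 days ago vs limit 730 → met
11. grievance procedure present → met
Not met: 1 of 11

1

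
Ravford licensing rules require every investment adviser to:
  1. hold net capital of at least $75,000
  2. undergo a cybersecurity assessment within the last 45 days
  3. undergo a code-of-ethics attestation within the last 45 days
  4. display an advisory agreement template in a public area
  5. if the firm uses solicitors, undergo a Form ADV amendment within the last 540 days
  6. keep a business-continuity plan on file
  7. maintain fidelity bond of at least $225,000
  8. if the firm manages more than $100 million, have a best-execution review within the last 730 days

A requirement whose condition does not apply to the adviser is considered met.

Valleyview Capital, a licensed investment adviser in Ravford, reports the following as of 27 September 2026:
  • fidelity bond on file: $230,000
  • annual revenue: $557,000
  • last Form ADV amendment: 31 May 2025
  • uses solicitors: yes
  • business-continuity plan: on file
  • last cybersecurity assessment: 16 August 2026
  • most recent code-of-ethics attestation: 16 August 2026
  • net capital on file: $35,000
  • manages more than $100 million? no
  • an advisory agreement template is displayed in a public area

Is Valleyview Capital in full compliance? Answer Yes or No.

1. net capital $35,000 < $75,000 → not met
2. cybersecurity assessment 42 days ago vs limit 45 → met
3. code-of-ethics attestation 42 days ago vs limit 45 → met
4. advisory agreement template present → met
5. condition 'uses solicitors' holds; Form ADV amendment 484 days ago vs limit 540 → met
6. business-continuity plan present → met
7. fidelity bond $230,000 ≥ $225,000 → met
8. condition 'manages more than $100 million' does not hold → requirement n/a → met
Not met: 1

No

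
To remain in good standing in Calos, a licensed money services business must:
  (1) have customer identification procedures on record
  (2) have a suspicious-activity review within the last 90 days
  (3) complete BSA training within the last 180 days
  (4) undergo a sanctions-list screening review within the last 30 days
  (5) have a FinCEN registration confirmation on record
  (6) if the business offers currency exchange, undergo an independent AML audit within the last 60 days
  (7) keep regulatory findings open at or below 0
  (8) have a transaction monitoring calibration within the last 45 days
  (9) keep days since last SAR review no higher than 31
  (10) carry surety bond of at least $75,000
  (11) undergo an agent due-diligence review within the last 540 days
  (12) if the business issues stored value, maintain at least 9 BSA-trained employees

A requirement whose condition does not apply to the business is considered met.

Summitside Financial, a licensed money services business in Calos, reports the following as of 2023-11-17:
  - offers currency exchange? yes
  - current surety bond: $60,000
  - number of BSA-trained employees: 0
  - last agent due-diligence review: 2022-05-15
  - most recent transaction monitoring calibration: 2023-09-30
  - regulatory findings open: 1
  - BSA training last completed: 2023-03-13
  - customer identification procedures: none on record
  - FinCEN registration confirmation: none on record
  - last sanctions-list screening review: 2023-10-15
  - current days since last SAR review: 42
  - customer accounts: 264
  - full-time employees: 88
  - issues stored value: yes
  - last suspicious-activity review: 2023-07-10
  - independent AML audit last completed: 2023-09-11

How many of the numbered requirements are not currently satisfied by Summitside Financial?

1. customer identification procedures absent → not met
2. suspicious-activity review 130 days ago vs limit 90 → not met
3. BSA training 249 days ago vs limit 180 → not met
4. sanctions-list screening review 33 days ago vs limit 30 → not met
5. FinCEN registration confirmation absent → not met
6. condition 'offers currency exchange' holds; independent AML audit 67 days ago vs limit 60 → not met
7. regulatory findings open 1 > 0 → not met
8. transaction monitoring calibration 48 days ago vs limit 45 → not met
9. days since last SAR review 42 > 31 → not met
10. surety bond $60,000 < $75,000 → not met
11. agent due-diligence review 551 days ago vs limit 540 → not met
12. condition 'issues stored value' holds; BSA-trained employees 0 < 9 → not met
Not met: 12 of 12

12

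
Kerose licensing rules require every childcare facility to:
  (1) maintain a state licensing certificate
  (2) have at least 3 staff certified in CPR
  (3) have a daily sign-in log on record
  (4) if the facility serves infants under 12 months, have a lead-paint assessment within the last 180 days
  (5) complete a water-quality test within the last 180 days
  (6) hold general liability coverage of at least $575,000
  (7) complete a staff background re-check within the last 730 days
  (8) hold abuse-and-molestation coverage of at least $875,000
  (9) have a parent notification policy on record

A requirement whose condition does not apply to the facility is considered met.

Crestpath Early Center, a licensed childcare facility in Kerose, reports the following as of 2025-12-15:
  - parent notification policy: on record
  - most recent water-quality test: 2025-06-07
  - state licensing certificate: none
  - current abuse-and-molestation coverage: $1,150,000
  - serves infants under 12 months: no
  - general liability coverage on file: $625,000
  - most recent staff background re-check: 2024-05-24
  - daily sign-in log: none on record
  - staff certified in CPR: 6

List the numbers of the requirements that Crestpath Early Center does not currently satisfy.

1. state licensing certificate absent → not met
2. staff certified in CPR 6 ≥ 3 → met
3. daily sign-in log absent → not met
4. condition 'serves infants under 12 months' does not hold → requirement n/a → met
5. water-quality test 191 days ago vs limit 180 → not met
6. general liability coverage $625,000 ≥ $575,000 → met
7. staff background re-check 570 days ago vs limit 730 → met
8. abuse-and-molestation coverage $1,150,000 ≥ $875,000 → met
9. parent notification policy present → met
Not met: 1, 3, 5

1, 3, 5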